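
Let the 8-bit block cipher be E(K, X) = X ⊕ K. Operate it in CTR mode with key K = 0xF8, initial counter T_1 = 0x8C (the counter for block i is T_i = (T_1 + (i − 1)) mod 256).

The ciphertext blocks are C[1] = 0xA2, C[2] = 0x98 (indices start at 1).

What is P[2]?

CTR decryption: S_i = E(K, T_i) where T_i is the counter for block i; P_i = C_i ⊕ S_i.
P[2]: T = 0x8D, S = E(K, T) = 0x75; 0x98 ⊕ 0x75 = 0xED.

P[2] = 0xED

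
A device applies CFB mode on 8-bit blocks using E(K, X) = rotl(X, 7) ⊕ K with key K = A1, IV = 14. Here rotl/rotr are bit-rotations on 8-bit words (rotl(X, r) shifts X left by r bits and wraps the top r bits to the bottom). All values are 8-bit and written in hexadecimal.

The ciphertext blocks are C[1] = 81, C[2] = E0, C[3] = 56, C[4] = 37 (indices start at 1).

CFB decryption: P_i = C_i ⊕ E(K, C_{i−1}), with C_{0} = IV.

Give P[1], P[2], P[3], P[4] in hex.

P[1]: E(K, 14) = AB; 81 ⊕ AB = 2A.
P[2]: E(K, 81) = 61; E0 ⊕ 61 = 81.
P[3]: E(K, E0) = D1; 56 ⊕ D1 = 87.
P[4]: E(K, 56) = 8A; 37 ⊕ 8A = BD.

P[1] = 2A, P[2] = 81, P[3] = 87, P[4] = BD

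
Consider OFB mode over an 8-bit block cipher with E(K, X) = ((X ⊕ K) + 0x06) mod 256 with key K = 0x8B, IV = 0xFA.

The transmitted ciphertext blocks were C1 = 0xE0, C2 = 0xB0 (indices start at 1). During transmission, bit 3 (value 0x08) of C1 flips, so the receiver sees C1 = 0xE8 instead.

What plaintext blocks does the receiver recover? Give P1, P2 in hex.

OFB decryption: S_i = E(K, S_{i−1}) with S_{0} = IV; P_i = C_i ⊕ S_i.
Only C1 changed, to 0xE8. In OFB, a change in C_i flips the same bit in P_i only; the keystream is unaffected. Decrypting the received ciphertext:
P1: S = E(K, 0xFA) = 0x77; 0xE8 ⊕ 0x77 = 0x9F.
P2: S = E(K, 0x77) = 0x02; 0xB0 ⊕ 0x02 = 0xB2.
Blocks that differ from the original plaintext: P1.

P1 = 0x9F, P2 = 0xB2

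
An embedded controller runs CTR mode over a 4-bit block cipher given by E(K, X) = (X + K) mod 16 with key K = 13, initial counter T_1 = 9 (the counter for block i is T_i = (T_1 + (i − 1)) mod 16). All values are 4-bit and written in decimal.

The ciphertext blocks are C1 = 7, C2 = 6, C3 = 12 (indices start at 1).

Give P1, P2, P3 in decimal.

CTR decryption: S_i = E(K, T_i) where T_i is the counter for block i; P_i = C_i ⊕ S_i.
P1: T = 9, S = E(K, T) = 6; 7 ⊕ 6 = 1.
P2: T = 10, S = E(K, T) = 7; 6 ⊕ 7 = 1.
P3: T = 11, S = E(K, T) = 8; 12 ⊕ 8 = 4.

P1 = 1, P2 = 1, P3 = 4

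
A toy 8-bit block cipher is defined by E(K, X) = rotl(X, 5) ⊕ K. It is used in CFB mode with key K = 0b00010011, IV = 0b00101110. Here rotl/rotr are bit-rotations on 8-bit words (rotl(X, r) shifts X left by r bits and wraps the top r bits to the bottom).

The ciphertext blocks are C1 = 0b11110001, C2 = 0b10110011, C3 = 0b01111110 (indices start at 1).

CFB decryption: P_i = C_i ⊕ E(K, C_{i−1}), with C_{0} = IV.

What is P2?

P2 = 0b10011110

P2: E(K, 0b11110001) = 0b00101101; 0b10110011 ⊕ 0b00101101 = 0b10011110.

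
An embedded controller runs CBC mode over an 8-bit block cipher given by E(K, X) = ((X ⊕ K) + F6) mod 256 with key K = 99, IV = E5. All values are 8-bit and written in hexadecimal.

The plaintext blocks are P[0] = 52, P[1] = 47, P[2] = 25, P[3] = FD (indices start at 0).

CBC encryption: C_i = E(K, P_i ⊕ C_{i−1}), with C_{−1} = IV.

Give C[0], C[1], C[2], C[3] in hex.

C[0]: P[0] ⊕ E5 = B7; E(K, B7) = 24.
C[1]: P[1] ⊕ 24 = 63; E(K, 63) = F0.
C[2]: P[2] ⊕ F0 = D5; E(K, D5) = 42.
C[3]: P[3] ⊕ 42 = BF; E(K, BF) = 1C.

C[0] = 24, C[1] = F0, C[2] = 42, C[3] = 1C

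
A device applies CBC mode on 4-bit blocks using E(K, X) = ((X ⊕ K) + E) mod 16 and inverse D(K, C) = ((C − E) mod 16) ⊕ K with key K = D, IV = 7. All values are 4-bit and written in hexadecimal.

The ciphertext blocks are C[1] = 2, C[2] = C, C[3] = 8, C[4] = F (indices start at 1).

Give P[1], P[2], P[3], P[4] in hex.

P[1] = E, P[2] = 1, P[3] = B, P[4] = 4

CBC decryption: P_i = D(K, C_i) ⊕ C_{i−1}, with C_{0} = IV.
P[1]: D(K, 2) = 9; 9 ⊕ 7 = E.
P[2]: D(K, C) = 3; 3 ⊕ 2 = 1.
P[3]: D(K, 8) = 7; 7 ⊕ C = B.
P[4]: D(K, F) = C; C ⊕ 8 = 4.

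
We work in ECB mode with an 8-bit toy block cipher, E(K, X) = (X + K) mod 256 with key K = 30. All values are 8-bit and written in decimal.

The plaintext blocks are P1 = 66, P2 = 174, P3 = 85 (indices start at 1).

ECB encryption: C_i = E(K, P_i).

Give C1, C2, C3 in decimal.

C1: E(K, 66) = 96.
C2: E(K, 174) = 204.
C3: E(K, 85) = 115.

C1 = 96, C2 = 204, C3 = 115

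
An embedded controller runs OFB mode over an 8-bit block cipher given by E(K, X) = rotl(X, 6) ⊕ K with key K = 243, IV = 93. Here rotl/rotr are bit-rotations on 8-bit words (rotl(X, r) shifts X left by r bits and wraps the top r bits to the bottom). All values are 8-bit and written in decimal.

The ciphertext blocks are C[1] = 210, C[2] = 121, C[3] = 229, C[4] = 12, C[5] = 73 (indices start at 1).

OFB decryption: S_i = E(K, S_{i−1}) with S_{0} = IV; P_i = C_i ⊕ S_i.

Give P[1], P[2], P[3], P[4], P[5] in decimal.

P[1]: S = E(K, 93) = 164; 210 ⊕ 164 = 118.
P[2]: S = E(K, 164) = 218; 121 ⊕ 218 = 163.
P[3]: S = E(K, 218) = 69; 229 ⊕ 69 = 160.
P[4]: S = E(K, 69) = 162; 12 ⊕ 162 = 174.
P[5]: S = E(K, 162) = 91; 73 ⊕ 91 = 18.

P[1] = 118, P[2] = 163, P[3] = 160, P[4] = 174, P[5] = 18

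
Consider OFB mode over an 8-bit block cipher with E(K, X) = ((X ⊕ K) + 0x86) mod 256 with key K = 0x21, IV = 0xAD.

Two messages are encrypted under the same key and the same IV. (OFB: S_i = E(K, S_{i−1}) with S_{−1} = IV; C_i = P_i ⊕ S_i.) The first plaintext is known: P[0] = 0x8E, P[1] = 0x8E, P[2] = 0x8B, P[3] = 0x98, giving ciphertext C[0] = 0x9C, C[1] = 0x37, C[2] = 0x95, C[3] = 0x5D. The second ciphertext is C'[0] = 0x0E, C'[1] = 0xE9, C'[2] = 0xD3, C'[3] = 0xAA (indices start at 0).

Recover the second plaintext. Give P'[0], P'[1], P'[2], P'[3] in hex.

P'[0] = 0x1C, P'[1] = 0x50, P'[2] = 0xCD, P'[3] = 0x6F

In OFB with a reused IV, both messages share the same keystream S_i, so C_i ⊕ C'_i = P_i ⊕ P'_i and thus P'_i = P_i ⊕ C_i ⊕ C'_i.
P'[0]: 0x8E ⊕ 0x9C ⊕ 0x0E = 0x1C.
P'[1]: 0x8E ⊕ 0x37 ⊕ 0xE9 = 0x50.
P'[2]: 0x8B ⊕ 0x95 ⊕ 0xD3 = 0xCD.
P'[3]: 0x98 ⊕ 0x5D ⊕ 0xAA = 0x6F.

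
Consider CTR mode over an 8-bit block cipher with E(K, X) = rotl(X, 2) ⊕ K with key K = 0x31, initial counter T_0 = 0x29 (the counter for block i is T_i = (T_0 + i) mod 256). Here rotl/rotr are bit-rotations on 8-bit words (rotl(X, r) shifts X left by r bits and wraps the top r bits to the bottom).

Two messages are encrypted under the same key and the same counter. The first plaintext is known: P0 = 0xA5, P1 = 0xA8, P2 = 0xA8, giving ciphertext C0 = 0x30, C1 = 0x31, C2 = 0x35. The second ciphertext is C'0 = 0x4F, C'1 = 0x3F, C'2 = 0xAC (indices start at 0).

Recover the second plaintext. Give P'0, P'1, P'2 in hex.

P'0 = 0xDA, P'1 = 0xA6, P'2 = 0x31

In CTR with a reused counter, both messages share the same keystream S_i, so C_i ⊕ C'_i = P_i ⊕ P'_i and thus P'_i = P_i ⊕ C_i ⊕ C'_i.
P'0: 0xA5 ⊕ 0x30 ⊕ 0x4F = 0xDA.
P'1: 0xA8 ⊕ 0x31 ⊕ 0x3F = 0xA6.
P'2: 0xA8 ⊕ 0x35 ⊕ 0xAC = 0x31.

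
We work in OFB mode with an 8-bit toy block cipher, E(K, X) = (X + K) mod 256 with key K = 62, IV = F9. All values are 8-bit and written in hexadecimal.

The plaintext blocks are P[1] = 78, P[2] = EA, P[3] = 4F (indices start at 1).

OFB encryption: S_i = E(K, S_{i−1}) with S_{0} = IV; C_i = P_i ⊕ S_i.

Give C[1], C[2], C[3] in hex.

C[1]: S = E(K, F9) = 5B; 78 ⊕ 5B = 23.
C[2]: S = E(K, 5B) = BD; EA ⊕ BD = 57.
C[3]: S = E(K, BD) = 1F; 4F ⊕ 1F = 50.

C[1] = 23, C[2] = 57, C[3] = 50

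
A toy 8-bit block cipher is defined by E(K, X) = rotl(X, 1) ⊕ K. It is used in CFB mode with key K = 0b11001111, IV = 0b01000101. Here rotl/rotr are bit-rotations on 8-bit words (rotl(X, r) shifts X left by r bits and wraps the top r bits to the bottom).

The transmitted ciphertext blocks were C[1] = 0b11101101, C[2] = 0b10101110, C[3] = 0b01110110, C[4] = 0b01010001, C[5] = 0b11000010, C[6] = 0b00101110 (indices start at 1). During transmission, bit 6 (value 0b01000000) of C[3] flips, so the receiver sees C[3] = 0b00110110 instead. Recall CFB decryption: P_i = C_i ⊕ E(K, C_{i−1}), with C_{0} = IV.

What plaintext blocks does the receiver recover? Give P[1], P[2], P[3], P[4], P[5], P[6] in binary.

Only C[3] changed, to 0b00110110. In CFB, a change in C_i flips the same bit in P_i and garbles P_{i+1}. Decrypting the received ciphertext:
P[1]: E(K, 0b01000101) = 0b01000101; 0b11101101 ⊕ 0b01000101 = 0b10101000.
P[2]: E(K, 0b11101101) = 0b00010100; 0b10101110 ⊕ 0b00010100 = 0b10111010.
P[3]: E(K, 0b10101110) = 0b10010010; 0b00110110 ⊕ 0b10010010 = 0b10100100.
P[4]: E(K, 0b00110110) = 0b10100011; 0b01010001 ⊕ 0b10100011 = 0b11110010.
P[5]: E(K, 0b01010001) = 0b01101101; 0b11000010 ⊕ 0b01101101 = 0b10101111.
P[6]: E(K, 0b11000010) = 0b01001010; 0b00101110 ⊕ 0b01001010 = 0b01100100.
Blocks that differ from the original plaintext: P[3], P[4].

P[1] = 0b10101000, P[2] = 0b10111010, P[3] = 0b10100100, P[4] = 0b11110010, P[5] = 0b10101111, P[6] = 0b01100100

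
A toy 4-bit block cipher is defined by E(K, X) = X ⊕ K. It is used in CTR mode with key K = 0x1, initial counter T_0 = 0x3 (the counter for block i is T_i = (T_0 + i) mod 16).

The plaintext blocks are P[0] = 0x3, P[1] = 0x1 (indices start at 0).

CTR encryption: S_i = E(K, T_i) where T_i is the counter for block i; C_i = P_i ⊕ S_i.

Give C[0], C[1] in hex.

C[0]: T = 0x3, S = E(K, T) = 0x2; 0x3 ⊕ 0x2 = 0x1.
C[1]: T = 0x4, S = E(K, T) = 0x5; 0x1 ⊕ 0x5 = 0x4.

C[0] = 0x1, C[1] = 0x4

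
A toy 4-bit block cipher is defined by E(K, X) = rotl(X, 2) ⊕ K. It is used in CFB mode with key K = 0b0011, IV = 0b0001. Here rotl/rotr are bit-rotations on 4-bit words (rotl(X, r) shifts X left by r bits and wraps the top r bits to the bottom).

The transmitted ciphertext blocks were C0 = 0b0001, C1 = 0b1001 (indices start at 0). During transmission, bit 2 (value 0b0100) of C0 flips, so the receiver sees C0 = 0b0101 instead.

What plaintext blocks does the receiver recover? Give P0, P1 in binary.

P0 = 0b0010, P1 = 0b1111

CFB decryption: P_i = C_i ⊕ E(K, C_{i−1}), with C_{−1} = IV.
Only C0 changed, to 0b0101. In CFB, a change in C_i flips the same bit in P_i and garbles P_{i+1}. Decrypting the received ciphertext:
P0: E(K, 0b0001) = 0b0111; 0b0101 ⊕ 0b0111 = 0b0010.
P1: E(K, 0b0101) = 0b0110; 0b1001 ⊕ 0b0110 = 0b1111.
Blocks that differ from the original plaintext: P0, P1.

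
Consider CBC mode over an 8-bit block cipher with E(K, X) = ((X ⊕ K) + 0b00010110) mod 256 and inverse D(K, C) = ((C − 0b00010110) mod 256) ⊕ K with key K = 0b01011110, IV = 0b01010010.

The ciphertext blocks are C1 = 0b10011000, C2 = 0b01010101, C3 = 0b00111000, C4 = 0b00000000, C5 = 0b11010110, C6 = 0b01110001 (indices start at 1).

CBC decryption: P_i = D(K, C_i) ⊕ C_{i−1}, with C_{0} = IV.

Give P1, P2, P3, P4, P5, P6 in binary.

P1 = 0b10001110, P2 = 0b11111001, P3 = 0b00101001, P4 = 0b10001100, P5 = 0b10011110, P6 = 0b11010011

P1: D(K, 0b10011000) = 0b11011100; 0b11011100 ⊕ 0b01010010 = 0b10001110.
P2: D(K, 0b01010101) = 0b01100001; 0b01100001 ⊕ 0b10011000 = 0b11111001.
P3: D(K, 0b00111000) = 0b01111100; 0b01111100 ⊕ 0b01010101 = 0b00101001.
P4: D(K, 0b00000000) = 0b10110100; 0b10110100 ⊕ 0b00111000 = 0b10001100.
P5: D(K, 0b11010110) = 0b10011110; 0b10011110 ⊕ 0b00000000 = 0b10011110.
P6: D(K, 0b01110001) = 0b00000101; 0b00000101 ⊕ 0b11010110 = 0b11010011.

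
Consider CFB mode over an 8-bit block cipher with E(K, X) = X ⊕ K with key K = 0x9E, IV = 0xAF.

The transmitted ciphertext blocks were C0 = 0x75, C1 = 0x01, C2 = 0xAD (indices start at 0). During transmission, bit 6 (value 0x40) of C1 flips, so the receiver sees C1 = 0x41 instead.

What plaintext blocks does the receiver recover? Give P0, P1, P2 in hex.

CFB decryption: P_i = C_i ⊕ E(K, C_{i−1}), with C_{−1} = IV.
Only C1 changed, to 0x41. In CFB, a change in C_i flips the same bit in P_i and garbles P_{i+1}. Decrypting the received ciphertext:
P0: E(K, 0xAF) = 0x31; 0x75 ⊕ 0x31 = 0x44.
P1: E(K, 0x75) = 0xEB; 0x41 ⊕ 0xEB = 0xAA.
P2: E(K, 0x41) = 0xDF; 0xAD ⊕ 0xDF = 0x72.
Blocks that differ from the original plaintext: P1, P2.

P0 = 0x44, P1 = 0xAA, P2 = 0x72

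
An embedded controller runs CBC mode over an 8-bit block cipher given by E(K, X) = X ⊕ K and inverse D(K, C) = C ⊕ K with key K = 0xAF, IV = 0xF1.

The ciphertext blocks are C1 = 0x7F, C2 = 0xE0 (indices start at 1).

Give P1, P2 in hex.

P1 = 0x21, P2 = 0x30

CBC decryption: P_i = D(K, C_i) ⊕ C_{i−1}, with C_{0} = IV.
P1: D(K, 0x7F) = 0xD0; 0xD0 ⊕ 0xF1 = 0x21.
P2: D(K, 0xE0) = 0x4F; 0x4F ⊕ 0x7F = 0x30.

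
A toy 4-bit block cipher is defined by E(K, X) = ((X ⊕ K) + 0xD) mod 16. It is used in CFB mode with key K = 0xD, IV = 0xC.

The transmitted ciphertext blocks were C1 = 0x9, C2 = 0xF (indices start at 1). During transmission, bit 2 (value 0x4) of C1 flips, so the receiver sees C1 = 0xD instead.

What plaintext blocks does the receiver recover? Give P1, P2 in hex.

CFB decryption: P_i = C_i ⊕ E(K, C_{i−1}), with C_{0} = IV.
Only C1 changed, to 0xD. In CFB, a change in C_i flips the same bit in P_i and garbles P_{i+1}. Decrypting the received ciphertext:
P1: E(K, 0xC) = 0xE; 0xD ⊕ 0xE = 0x3.
P2: E(K, 0xD) = 0xD; 0xF ⊕ 0xD = 0x2.
Blocks that differ from the original plaintext: P1, P2.

P1 = 0x3, P2 = 0x2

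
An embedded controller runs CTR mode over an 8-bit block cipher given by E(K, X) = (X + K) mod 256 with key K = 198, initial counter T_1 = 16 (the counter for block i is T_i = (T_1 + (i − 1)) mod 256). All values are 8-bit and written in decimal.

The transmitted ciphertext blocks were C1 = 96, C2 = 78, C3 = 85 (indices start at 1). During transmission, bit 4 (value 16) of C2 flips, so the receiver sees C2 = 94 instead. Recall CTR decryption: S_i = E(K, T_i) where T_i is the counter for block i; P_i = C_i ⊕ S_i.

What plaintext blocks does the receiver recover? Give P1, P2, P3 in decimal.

Only C2 changed, to 94. In CTR, a change in C_i flips the same bit in P_i only; the keystream is unaffected. Decrypting the received ciphertext:
P1: T = 16, S = E(K, T) = 214; 96 ⊕ 214 = 182.
P2: T = 17, S = E(K, T) = 215; 94 ⊕ 215 = 137.
P3: T = 18, S = E(K, T) = 216; 85 ⊕ 216 = 141.
Blocks that differ from the original plaintext: P2.

P1 = 182, P2 = 137, P3 = 141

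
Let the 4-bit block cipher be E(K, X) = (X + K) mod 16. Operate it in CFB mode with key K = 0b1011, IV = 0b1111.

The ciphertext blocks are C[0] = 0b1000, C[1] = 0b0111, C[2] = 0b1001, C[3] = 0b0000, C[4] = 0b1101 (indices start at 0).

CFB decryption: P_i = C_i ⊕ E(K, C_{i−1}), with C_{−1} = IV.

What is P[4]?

P[4]: E(K, 0b0000) = 0b1011; 0b1101 ⊕ 0b1011 = 0b0110.

P[4] = 0b0110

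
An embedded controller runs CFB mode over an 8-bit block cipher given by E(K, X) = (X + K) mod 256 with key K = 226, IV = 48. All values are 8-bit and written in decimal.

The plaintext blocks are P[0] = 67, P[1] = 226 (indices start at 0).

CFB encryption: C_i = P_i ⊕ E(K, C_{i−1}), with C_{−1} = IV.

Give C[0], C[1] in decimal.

C[0]: E(K, 48) = 18; 67 ⊕ 18 = 81.
C[1]: E(K, 81) = 51; 226 ⊕ 51 = 209.

C[0] = 81, C[1] = 209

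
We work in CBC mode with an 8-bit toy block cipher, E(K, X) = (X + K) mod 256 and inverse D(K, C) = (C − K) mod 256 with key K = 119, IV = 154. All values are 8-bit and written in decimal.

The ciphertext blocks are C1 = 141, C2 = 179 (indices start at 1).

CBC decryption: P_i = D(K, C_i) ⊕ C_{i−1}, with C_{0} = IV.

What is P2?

P2 = 177

P2: D(K, 179) = 60; 60 ⊕ 141 = 177.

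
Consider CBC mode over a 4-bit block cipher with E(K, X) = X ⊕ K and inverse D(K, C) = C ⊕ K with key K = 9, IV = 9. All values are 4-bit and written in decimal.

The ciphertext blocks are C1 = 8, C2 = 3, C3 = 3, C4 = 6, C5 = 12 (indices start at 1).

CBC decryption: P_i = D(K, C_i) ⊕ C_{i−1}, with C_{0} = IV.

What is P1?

P1 = 8

P1: D(K, 8) = 1; 1 ⊕ 9 = 8.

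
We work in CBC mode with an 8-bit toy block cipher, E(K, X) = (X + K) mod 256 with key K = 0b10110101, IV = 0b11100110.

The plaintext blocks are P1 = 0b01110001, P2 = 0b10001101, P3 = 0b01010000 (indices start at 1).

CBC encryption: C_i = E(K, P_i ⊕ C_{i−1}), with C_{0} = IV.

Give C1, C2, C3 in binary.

C1: P1 ⊕ 0b11100110 = 0b10010111; E(K, 0b10010111) = 0b01001100.
C2: P2 ⊕ 0b01001100 = 0b11000001; E(K, 0b11000001) = 0b01110110.
C3: P3 ⊕ 0b01110110 = 0b00100110; E(K, 0b00100110) = 0b11011011.

C1 = 0b01001100, C2 = 0b01110110, C3 = 0b11011011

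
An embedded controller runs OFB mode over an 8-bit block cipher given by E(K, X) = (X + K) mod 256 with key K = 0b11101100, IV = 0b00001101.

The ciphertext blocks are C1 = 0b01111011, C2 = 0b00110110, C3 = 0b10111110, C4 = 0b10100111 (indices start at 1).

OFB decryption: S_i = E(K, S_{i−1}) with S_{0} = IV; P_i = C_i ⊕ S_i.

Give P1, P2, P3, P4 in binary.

P1 = 0b10000010, P2 = 0b11010011, P3 = 0b01101111, P4 = 0b00011010

P1: S = E(K, 0b00001101) = 0b11111001; 0b01111011 ⊕ 0b11111001 = 0b10000010.
P2: S = E(K, 0b11111001) = 0b11100101; 0b00110110 ⊕ 0b11100101 = 0b11010011.
P3: S = E(K, 0b11100101) = 0b11010001; 0b10111110 ⊕ 0b11010001 = 0b01101111.
P4: S = E(K, 0b11010001) = 0b10111101; 0b10100111 ⊕ 0b10111101 = 0b00011010.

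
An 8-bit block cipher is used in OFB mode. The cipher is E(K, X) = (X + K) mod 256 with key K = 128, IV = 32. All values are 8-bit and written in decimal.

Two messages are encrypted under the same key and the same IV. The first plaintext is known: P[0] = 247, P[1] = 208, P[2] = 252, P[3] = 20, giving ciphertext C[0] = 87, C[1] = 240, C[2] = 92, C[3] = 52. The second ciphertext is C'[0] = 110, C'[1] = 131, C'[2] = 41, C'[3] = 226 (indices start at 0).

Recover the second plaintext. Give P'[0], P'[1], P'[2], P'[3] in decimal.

In OFB with a reused IV, both messages share the same keystream S_i, so C_i ⊕ C'_i = P_i ⊕ P'_i and thus P'_i = P_i ⊕ C_i ⊕ C'_i.
P'[0]: 247 ⊕ 87 ⊕ 110 = 206.
P'[1]: 208 ⊕ 240 ⊕ 131 = 163.
P'[2]: 252 ⊕ 92 ⊕ 41 = 137.
P'[3]: 20 ⊕ 52 ⊕ 226 = 194.

P'[0] = 206, P'[1] = 163, P'[2] = 137, P'[3] = 194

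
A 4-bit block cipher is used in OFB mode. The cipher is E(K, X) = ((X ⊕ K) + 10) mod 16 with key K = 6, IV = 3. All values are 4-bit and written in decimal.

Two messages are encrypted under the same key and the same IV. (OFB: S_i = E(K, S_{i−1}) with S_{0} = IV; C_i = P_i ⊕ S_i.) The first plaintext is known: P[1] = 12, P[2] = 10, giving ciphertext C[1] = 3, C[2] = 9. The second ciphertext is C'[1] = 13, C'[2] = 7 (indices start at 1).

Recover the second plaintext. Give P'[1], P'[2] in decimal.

P'[1] = 2, P'[2] = 4

In OFB with a reused IV, both messages share the same keystream S_i, so C_i ⊕ C'_i = P_i ⊕ P'_i and thus P'_i = P_i ⊕ C_i ⊕ C'_i.
P'[1]: 12 ⊕ 3 ⊕ 13 = 2.
P'[2]: 10 ⊕ 9 ⊕ 7 = 4.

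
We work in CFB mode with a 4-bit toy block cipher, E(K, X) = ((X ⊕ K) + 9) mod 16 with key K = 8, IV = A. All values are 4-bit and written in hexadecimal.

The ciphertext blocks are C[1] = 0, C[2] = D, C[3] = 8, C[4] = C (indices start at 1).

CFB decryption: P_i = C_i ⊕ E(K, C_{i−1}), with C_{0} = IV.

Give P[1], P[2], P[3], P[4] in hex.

P[1] = B, P[2] = C, P[3] = 6, P[4] = 5

P[1]: E(K, A) = B; 0 ⊕ B = B.
P[2]: E(K, 0) = 1; D ⊕ 1 = C.
P[3]: E(K, D) = E; 8 ⊕ E = 6.
P[4]: E(K, 8) = 9; C ⊕ 9 = 5.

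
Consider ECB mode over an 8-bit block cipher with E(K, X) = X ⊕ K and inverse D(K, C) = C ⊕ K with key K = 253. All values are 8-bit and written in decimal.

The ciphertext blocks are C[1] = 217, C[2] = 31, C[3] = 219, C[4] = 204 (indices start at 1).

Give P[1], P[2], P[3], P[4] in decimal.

P[1] = 36, P[2] = 226, P[3] = 38, P[4] = 49

ECB decryption: P_i = D(K, C_i).
P[1]: D(K, 217) = 36.
P[2]: D(K, 31) = 226.
P[3]: D(K, 219) = 38.
P[4]: D(K, 204) = 49.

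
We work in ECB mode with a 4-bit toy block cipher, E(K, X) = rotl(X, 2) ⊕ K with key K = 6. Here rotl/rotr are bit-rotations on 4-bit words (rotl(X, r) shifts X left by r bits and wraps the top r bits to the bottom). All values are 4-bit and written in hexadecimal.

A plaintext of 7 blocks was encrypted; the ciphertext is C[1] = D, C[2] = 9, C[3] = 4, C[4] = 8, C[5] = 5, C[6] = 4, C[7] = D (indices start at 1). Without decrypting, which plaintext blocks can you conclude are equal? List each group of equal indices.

P[1] = P[7]; P[3] = P[6]

ECB encrypts each block independently with the same key, so equal ciphertext blocks imply equal plaintext blocks.
C[1] = C[7] = D, so P[1] = P[7].
C[3] = C[6] = 4, so P[3] = P[6].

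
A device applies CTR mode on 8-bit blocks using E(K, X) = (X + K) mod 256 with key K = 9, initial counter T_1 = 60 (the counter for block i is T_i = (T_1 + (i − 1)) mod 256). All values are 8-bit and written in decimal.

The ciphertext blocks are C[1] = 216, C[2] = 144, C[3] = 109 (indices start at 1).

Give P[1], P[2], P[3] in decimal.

P[1] = 157, P[2] = 214, P[3] = 42

CTR decryption: S_i = E(K, T_i) where T_i is the counter for block i; P_i = C_i ⊕ S_i.
P[1]: T = 60, S = E(K, T) = 69; 216 ⊕ 69 = 157.
P[2]: T = 61, S = E(K, T) = 70; 144 ⊕ 70 = 214.
P[3]: T = 62, S = E(K, T) = 71; 109 ⊕ 71 = 42.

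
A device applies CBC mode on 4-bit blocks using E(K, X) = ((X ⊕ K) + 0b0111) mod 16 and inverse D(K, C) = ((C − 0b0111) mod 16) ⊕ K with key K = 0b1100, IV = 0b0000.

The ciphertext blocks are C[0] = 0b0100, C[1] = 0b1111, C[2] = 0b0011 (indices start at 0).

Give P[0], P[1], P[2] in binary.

P[0] = 0b0001, P[1] = 0b0000, P[2] = 0b1111

CBC decryption: P_i = D(K, C_i) ⊕ C_{i−1}, with C_{−1} = IV.
P[0]: D(K, 0b0100) = 0b0001; 0b0001 ⊕ 0b0000 = 0b0001.
P[1]: D(K, 0b1111) = 0b0100; 0b0100 ⊕ 0b0100 = 0b0000.
P[2]: D(K, 0b0011) = 0b0000; 0b0000 ⊕ 0b1111 = 0b1111.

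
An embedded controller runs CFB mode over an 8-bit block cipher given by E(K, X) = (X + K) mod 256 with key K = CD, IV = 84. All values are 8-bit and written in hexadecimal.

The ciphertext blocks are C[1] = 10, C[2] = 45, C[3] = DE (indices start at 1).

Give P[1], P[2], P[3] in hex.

CFB decryption: P_i = C_i ⊕ E(K, C_{i−1}), with C_{0} = IV.
P[1]: E(K, 84) = 51; 10 ⊕ 51 = 41.
P[2]: E(K, 10) = DD; 45 ⊕ DD = 98.
P[3]: E(K, 45) = 12; DE ⊕ 12 = CC.

P[1] = 41, P[2] = 98, P[3] = CC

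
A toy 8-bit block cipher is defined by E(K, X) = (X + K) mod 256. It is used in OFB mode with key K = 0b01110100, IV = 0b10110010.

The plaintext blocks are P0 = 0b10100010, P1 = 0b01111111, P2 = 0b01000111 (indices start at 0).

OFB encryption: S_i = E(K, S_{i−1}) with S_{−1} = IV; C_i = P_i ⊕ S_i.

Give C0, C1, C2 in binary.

C0: S = E(K, 0b10110010) = 0b00100110; 0b10100010 ⊕ 0b00100110 = 0b10000100.
C1: S = E(K, 0b00100110) = 0b10011010; 0b01111111 ⊕ 0b10011010 = 0b11100101.
C2: S = E(K, 0b10011010) = 0b00001110; 0b01000111 ⊕ 0b00001110 = 0b01001001.

C0 = 0b10000100, C1 = 0b11100101, C2 = 0b01001001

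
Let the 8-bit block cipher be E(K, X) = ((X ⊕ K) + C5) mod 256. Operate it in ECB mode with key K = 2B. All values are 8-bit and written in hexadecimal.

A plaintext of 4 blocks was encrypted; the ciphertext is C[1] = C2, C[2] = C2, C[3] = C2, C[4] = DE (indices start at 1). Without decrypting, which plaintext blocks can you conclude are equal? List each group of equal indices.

P[1] = P[2] = P[3]

ECB encrypts each block independently with the same key, so equal ciphertext blocks imply equal plaintext blocks.
C[1] = C[2] = C[3] = C2, so P[1] = P[2] = P[3].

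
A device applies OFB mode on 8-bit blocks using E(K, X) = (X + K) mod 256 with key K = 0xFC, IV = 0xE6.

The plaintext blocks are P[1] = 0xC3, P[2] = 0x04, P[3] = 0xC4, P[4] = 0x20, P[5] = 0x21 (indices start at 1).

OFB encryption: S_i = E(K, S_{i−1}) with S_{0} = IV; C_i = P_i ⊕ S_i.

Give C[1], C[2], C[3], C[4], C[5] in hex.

C[1]: S = E(K, 0xE6) = 0xE2; 0xC3 ⊕ 0xE2 = 0x21.
C[2]: S = E(K, 0xE2) = 0xDE; 0x04 ⊕ 0xDE = 0xDA.
C[3]: S = E(K, 0xDE) = 0xDA; 0xC4 ⊕ 0xDA = 0x1E.
C[4]: S = E(K, 0xDA) = 0xD6; 0x20 ⊕ 0xD6 = 0xF6.
C[5]: S = E(K, 0xD6) = 0xD2; 0x21 ⊕ 0xD2 = 0xF3.

C[1] = 0x21, C[2] = 0xDA, C[3] = 0x1E, C[4] = 0xF6, C[5] = 0xF3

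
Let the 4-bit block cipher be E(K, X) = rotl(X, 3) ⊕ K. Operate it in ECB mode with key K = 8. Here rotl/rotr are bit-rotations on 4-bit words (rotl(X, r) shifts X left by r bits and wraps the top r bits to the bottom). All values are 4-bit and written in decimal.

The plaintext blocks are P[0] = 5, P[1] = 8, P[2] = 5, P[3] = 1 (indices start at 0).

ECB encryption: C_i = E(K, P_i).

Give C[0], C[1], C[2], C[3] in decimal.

C[0] = 2, C[1] = 12, C[2] = 2, C[3] = 0

C[0]: E(K, 5) = 2.
C[1]: E(K, 8) = 12.
C[2]: E(K, 5) = 2.
C[3]: E(K, 1) = 0.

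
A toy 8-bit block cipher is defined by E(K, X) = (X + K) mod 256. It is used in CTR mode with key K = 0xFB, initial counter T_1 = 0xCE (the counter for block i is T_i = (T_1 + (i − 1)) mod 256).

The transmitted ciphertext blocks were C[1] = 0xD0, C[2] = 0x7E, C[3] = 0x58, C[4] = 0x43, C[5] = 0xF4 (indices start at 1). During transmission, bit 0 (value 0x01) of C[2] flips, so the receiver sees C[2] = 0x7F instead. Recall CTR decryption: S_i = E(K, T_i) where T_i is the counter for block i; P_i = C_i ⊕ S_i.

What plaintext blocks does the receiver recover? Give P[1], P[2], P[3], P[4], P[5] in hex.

P[1] = 0x19, P[2] = 0xB5, P[3] = 0x93, P[4] = 0x8F, P[5] = 0x39

Only C[2] changed, to 0x7F. In CTR, a change in C_i flips the same bit in P_i only; the keystream is unaffected. Decrypting the received ciphertext:
P[1]: T = 0xCE, S = E(K, T) = 0xC9; 0xD0 ⊕ 0xC9 = 0x19.
P[2]: T = 0xCF, S = E(K, T) = 0xCA; 0x7F ⊕ 0xCA = 0xB5.
P[3]: T = 0xD0, S = E(K, T) = 0xCB; 0x58 ⊕ 0xCB = 0x93.
P[4]: T = 0xD1, S = E(K, T) = 0xCC; 0x43 ⊕ 0xCC = 0x8F.
P[5]: T = 0xD2, S = E(K, T) = 0xCD; 0xF4 ⊕ 0xCD = 0x39.
Blocks that differ from the original plaintext: P[2].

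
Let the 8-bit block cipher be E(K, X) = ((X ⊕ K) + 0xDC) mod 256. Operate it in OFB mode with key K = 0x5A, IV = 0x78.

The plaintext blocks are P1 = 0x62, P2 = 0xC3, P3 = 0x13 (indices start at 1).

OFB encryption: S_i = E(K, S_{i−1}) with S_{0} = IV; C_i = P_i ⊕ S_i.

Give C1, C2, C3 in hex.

C1: S = E(K, 0x78) = 0xFE; 0x62 ⊕ 0xFE = 0x9C.
C2: S = E(K, 0xFE) = 0x80; 0xC3 ⊕ 0x80 = 0x43.
C3: S = E(K, 0x80) = 0xB6; 0x13 ⊕ 0xB6 = 0xA5.

C1 = 0x9C, C2 = 0x43, C3 = 0xA5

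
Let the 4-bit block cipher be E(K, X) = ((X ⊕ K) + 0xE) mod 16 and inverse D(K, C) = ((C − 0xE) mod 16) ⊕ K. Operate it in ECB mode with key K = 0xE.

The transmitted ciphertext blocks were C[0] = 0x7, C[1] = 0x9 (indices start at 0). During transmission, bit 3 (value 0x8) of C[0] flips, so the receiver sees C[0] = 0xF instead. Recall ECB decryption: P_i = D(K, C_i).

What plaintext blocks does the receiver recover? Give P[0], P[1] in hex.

P[0] = 0xF, P[1] = 0x5

Only C[0] changed, to 0xF. In ECB, a change in C_i affects only P_i. Decrypting the received ciphertext:
P[0]: D(K, 0xF) = 0xF.
P[1]: D(K, 0x9) = 0x5.
Blocks that differ from the original plaintext: P[0].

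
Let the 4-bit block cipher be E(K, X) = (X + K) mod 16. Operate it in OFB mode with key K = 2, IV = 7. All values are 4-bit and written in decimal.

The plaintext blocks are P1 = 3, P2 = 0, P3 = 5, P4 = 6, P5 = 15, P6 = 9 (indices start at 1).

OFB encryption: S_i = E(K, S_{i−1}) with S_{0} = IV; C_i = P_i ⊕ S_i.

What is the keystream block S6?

3

C1: S = E(K, 7) = 9; 3 ⊕ 9 = 10.
C2: S = E(K, 9) = 11; 0 ⊕ 11 = 11.
C3: S = E(K, 11) = 13; 5 ⊕ 13 = 8.
C4: S = E(K, 13) = 15; 6 ⊕ 15 = 9.
C5: S = E(K, 15) = 1; 15 ⊕ 1 = 14.
C6: S = E(K, 1) = 3; 9 ⊕ 3 = 10.
So S6 = 3.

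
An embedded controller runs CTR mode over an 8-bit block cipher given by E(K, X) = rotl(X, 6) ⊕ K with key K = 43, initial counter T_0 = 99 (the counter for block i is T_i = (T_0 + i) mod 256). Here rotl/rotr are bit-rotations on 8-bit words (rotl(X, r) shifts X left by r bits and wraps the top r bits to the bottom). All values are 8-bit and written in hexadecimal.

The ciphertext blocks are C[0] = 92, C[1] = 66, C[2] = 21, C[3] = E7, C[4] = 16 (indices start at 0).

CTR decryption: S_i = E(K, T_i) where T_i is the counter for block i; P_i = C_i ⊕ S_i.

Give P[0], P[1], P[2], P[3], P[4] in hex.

P[0] = B7, P[1] = 83, P[2] = 84, P[3] = 83, P[4] = 32

P[0]: T = 99, S = E(K, T) = 25; 92 ⊕ 25 = B7.
P[1]: T = 9A, S = E(K, T) = E5; 66 ⊕ E5 = 83.
P[2]: T = 9B, S = E(K, T) = A5; 21 ⊕ A5 = 84.
P[3]: T = 9C, S = E(K, T) = 64; E7 ⊕ 64 = 83.
P[4]: T = 9D, S = E(K, T) = 24; 16 ⊕ 24 = 32.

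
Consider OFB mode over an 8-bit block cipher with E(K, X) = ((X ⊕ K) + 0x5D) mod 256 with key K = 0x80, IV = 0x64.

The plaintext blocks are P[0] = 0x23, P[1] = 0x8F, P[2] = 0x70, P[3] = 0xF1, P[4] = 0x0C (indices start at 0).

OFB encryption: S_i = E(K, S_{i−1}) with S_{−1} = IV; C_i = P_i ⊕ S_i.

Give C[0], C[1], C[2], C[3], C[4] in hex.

C[0]: S = E(K, 0x64) = 0x41; 0x23 ⊕ 0x41 = 0x62.
C[1]: S = E(K, 0x41) = 0x1E; 0x8F ⊕ 0x1E = 0x91.
C[2]: S = E(K, 0x1E) = 0xFB; 0x70 ⊕ 0xFB = 0x8B.
C[3]: S = E(K, 0xFB) = 0xD8; 0xF1 ⊕ 0xD8 = 0x29.
C[4]: S = E(K, 0xD8) = 0xB5; 0x0C ⊕ 0xB5 = 0xB9.

C[0] = 0x62, C[1] = 0x91, C[2] = 0x8B, C[3] = 0x29, C[4] = 0xB9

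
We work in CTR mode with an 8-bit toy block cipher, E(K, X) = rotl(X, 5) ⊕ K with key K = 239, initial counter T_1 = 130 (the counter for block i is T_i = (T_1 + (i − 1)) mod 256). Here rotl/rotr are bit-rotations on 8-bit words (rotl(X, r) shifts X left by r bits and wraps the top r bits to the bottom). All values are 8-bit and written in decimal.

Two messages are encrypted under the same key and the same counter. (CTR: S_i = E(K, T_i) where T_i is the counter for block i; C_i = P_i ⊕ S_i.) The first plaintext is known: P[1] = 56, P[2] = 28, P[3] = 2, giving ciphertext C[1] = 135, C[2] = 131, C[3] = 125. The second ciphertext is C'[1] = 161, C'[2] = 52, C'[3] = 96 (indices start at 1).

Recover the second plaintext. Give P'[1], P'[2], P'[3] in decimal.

In CTR with a reused counter, both messages share the same keystream S_i, so C_i ⊕ C'_i = P_i ⊕ P'_i and thus P'_i = P_i ⊕ C_i ⊕ C'_i.
P'[1]: 56 ⊕ 135 ⊕ 161 = 30.
P'[2]: 28 ⊕ 131 ⊕ 52 = 171.
P'[3]: 2 ⊕ 125 ⊕ 96 = 31.

P'[1] = 30, P'[2] = 171, P'[3] = 31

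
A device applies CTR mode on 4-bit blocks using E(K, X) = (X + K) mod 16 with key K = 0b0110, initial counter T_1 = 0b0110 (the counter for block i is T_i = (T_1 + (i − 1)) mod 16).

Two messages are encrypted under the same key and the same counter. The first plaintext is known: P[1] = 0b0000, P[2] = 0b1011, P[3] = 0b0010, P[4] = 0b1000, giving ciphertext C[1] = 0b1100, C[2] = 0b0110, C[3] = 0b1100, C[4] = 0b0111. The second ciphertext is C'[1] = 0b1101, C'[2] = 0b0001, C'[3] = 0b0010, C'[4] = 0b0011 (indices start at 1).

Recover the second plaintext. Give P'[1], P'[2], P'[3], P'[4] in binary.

P'[1] = 0b0001, P'[2] = 0b1100, P'[3] = 0b1100, P'[4] = 0b1100

In CTR with a reused counter, both messages share the same keystream S_i, so C_i ⊕ C'_i = P_i ⊕ P'_i and thus P'_i = P_i ⊕ C_i ⊕ C'_i.
P'[1]: 0b0000 ⊕ 0b1100 ⊕ 0b1101 = 0b0001.
P'[2]: 0b1011 ⊕ 0b0110 ⊕ 0b0001 = 0b1100.
P'[3]: 0b0010 ⊕ 0b1100 ⊕ 0b0010 = 0b1100.
P'[4]: 0b1000 ⊕ 0b0111 ⊕ 0b0011 = 0b1100.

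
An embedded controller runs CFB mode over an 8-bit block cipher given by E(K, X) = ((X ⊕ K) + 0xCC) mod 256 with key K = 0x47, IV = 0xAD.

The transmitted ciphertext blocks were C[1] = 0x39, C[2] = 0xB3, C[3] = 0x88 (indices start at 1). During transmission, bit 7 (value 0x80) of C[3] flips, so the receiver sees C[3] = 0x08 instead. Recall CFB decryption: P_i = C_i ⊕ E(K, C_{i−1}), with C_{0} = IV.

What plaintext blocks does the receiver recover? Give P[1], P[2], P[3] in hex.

P[1] = 0x8F, P[2] = 0xF9, P[3] = 0xC8

Only C[3] changed, to 0x08. In CFB, a change in C_i flips the same bit in P_i and garbles P_{i+1}. Decrypting the received ciphertext:
P[1]: E(K, 0xAD) = 0xB6; 0x39 ⊕ 0xB6 = 0x8F.
P[2]: E(K, 0x39) = 0x4A; 0xB3 ⊕ 0x4A = 0xF9.
P[3]: E(K, 0xB3) = 0xC0; 0x08 ⊕ 0xC0 = 0xC8.
Blocks that differ from the original plaintext: P[3].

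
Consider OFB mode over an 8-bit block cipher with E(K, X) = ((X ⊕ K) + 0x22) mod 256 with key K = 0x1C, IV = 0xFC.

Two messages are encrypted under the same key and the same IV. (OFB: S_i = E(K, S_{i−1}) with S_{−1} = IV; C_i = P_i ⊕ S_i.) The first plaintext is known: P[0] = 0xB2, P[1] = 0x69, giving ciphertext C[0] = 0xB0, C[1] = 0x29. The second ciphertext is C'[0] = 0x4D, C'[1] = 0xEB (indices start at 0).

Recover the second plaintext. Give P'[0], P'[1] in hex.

P'[0] = 0x4F, P'[1] = 0xAB

In OFB with a reused IV, both messages share the same keystream S_i, so C_i ⊕ C'_i = P_i ⊕ P'_i and thus P'_i = P_i ⊕ C_i ⊕ C'_i.
P'[0]: 0xB2 ⊕ 0xB0 ⊕ 0x4D = 0x4F.
P'[1]: 0x69 ⊕ 0x29 ⊕ 0xEB = 0xAB.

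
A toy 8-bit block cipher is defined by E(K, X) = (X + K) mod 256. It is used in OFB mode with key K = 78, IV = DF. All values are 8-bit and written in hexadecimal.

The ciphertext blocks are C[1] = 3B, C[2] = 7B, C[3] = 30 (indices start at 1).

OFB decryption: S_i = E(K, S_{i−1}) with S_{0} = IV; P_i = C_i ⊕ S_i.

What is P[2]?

P[1]: S = E(K, DF) = 57; 3B ⊕ 57 = 6C.
P[2]: S = E(K, 57) = CF; 7B ⊕ CF = B4.

P[2] = B4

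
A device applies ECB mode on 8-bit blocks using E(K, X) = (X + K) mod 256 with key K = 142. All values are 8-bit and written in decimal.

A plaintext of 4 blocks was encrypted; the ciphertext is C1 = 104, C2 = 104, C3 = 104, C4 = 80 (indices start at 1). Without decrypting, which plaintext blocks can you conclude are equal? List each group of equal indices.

ECB encrypts each block independently with the same key, so equal ciphertext blocks imply equal plaintext blocks.
C1 = C2 = C3 = 104, so P1 = P2 = P3.

P1 = P2 = P3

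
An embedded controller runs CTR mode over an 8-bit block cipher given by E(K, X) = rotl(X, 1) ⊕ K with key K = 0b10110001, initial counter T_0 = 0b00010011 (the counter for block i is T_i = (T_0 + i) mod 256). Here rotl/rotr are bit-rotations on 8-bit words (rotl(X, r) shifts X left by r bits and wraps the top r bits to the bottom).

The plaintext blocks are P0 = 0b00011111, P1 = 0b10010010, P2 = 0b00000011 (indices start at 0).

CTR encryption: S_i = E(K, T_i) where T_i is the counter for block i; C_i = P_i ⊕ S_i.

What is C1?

C0: T = 0b00010011, S = E(K, T) = 0b10010111; 0b00011111 ⊕ 0b10010111 = 0b10001000.
C1: T = 0b00010100, S = E(K, T) = 0b10011001; 0b10010010 ⊕ 0b10011001 = 0b00001011.

C1 = 0b00001011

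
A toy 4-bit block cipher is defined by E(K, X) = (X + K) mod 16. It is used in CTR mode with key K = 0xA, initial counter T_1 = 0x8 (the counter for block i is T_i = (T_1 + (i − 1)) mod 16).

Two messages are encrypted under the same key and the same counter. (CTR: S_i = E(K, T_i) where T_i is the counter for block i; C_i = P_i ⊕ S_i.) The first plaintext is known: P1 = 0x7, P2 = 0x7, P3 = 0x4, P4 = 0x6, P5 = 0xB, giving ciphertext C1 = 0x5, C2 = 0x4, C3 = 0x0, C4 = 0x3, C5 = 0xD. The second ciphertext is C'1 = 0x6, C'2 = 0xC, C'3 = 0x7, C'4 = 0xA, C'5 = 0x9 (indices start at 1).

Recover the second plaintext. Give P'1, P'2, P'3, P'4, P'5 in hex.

In CTR with a reused counter, both messages share the same keystream S_i, so C_i ⊕ C'_i = P_i ⊕ P'_i and thus P'_i = P_i ⊕ C_i ⊕ C'_i.
P'1: 0x7 ⊕ 0x5 ⊕ 0x6 = 0x4.
P'2: 0x7 ⊕ 0x4 ⊕ 0xC = 0xF.
P'3: 0x4 ⊕ 0x0 ⊕ 0x7 = 0x3.
P'4: 0x6 ⊕ 0x3 ⊕ 0xA = 0xF.
P'5: 0xB ⊕ 0xD ⊕ 0x9 = 0xF.

P'1 = 0x4, P'2 = 0xF, P'3 = 0x3, P'4 = 0xF, P'5 = 0xF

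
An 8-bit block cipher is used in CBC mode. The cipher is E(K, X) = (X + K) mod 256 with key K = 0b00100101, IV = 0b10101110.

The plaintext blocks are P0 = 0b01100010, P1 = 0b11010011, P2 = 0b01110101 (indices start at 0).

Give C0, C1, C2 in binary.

C0 = 0b11110001, C1 = 0b01000111, C2 = 0b01010111

CBC encryption: C_i = E(K, P_i ⊕ C_{i−1}), with C_{−1} = IV.
C0: P0 ⊕ 0b10101110 = 0b11001100; E(K, 0b11001100) = 0b11110001.
C1: P1 ⊕ 0b11110001 = 0b00100010; E(K, 0b00100010) = 0b01000111.
C2: P2 ⊕ 0b01000111 = 0b00110010; E(K, 0b00110010) = 0b01010111.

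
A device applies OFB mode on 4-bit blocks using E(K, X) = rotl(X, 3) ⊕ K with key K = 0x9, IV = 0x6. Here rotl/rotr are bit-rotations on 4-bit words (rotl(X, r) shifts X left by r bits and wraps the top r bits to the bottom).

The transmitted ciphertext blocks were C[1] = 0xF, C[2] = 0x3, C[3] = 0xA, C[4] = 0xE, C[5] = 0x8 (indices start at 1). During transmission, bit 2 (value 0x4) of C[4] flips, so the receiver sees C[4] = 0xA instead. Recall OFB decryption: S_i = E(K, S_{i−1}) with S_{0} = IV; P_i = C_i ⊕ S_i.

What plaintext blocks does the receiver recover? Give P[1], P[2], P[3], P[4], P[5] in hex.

Only C[4] changed, to 0xA. In OFB, a change in C_i flips the same bit in P_i only; the keystream is unaffected. Decrypting the received ciphertext:
P[1]: S = E(K, 0x6) = 0xA; 0xF ⊕ 0xA = 0x5.
P[2]: S = E(K, 0xA) = 0xC; 0x3 ⊕ 0xC = 0xF.
P[3]: S = E(K, 0xC) = 0xF; 0xA ⊕ 0xF = 0x5.
P[4]: S = E(K, 0xF) = 0x6; 0xA ⊕ 0x6 = 0xC.
P[5]: S = E(K, 0x6) = 0xA; 0x8 ⊕ 0xA = 0x2.
Blocks that differ from the original plaintext: P[4].

P[1] = 0x5, P[2] = 0xF, P[3] = 0x5, P[4] = 0xC, P[5] = 0x2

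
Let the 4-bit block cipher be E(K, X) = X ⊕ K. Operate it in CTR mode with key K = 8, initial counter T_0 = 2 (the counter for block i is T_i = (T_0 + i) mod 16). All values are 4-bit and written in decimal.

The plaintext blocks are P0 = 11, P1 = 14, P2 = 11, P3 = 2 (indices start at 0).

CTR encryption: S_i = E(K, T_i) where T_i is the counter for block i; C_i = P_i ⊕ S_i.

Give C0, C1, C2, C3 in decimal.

C0: T = 2, S = E(K, T) = 10; 11 ⊕ 10 = 1.
C1: T = 3, S = E(K, T) = 11; 14 ⊕ 11 = 5.
C2: T = 4, S = E(K, T) = 12; 11 ⊕ 12 = 7.
C3: T = 5, S = E(K, T) = 13; 2 ⊕ 13 = 15.

C0 = 1, C1 = 5, C2 = 7, C3 = 15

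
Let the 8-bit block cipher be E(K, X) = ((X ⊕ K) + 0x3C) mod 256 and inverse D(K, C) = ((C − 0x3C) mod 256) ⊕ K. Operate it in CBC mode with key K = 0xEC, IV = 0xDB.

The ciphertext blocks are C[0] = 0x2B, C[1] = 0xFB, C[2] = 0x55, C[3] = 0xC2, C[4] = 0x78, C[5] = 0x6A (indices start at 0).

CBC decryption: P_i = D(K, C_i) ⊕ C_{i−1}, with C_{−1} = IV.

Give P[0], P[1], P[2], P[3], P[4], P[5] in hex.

P[0]: D(K, 0x2B) = 0x03; 0x03 ⊕ 0xDB = 0xD8.
P[1]: D(K, 0xFB) = 0x53; 0x53 ⊕ 0x2B = 0x78.
P[2]: D(K, 0x55) = 0xF5; 0xF5 ⊕ 0xFB = 0x0E.
P[3]: D(K, 0xC2) = 0x6A; 0x6A ⊕ 0x55 = 0x3F.
P[4]: D(K, 0x78) = 0xD0; 0xD0 ⊕ 0xC2 = 0x12.
P[5]: D(K, 0x6A) = 0xC2; 0xC2 ⊕ 0x78 = 0xBA.

P[0] = 0xD8, P[1] = 0x78, P[2] = 0x0E, P[3] = 0x3F, P[4] = 0x12, P[5] = 0xBA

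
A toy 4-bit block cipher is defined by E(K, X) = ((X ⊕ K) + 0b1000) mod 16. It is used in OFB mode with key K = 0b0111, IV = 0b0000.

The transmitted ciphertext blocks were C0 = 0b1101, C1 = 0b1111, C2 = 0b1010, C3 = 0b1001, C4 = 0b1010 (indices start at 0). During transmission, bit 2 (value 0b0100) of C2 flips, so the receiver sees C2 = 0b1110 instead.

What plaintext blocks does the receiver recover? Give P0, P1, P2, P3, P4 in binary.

OFB decryption: S_i = E(K, S_{i−1}) with S_{−1} = IV; P_i = C_i ⊕ S_i.
Only C2 changed, to 0b1110. In OFB, a change in C_i flips the same bit in P_i only; the keystream is unaffected. Decrypting the received ciphertext:
P0: S = E(K, 0b0000) = 0b1111; 0b1101 ⊕ 0b1111 = 0b0010.
P1: S = E(K, 0b1111) = 0b0000; 0b1111 ⊕ 0b0000 = 0b1111.
P2: S = E(K, 0b0000) = 0b1111; 0b1110 ⊕ 0b1111 = 0b0001.
P3: S = E(K, 0b1111) = 0b0000; 0b1001 ⊕ 0b0000 = 0b1001.
P4: S = E(K, 0b0000) = 0b1111; 0b1010 ⊕ 0b1111 = 0b0101.
Blocks that differ from the original plaintext: P2.

P0 = 0b0010, P1 = 0b1111, P2 = 0b0001, P3 = 0b1001, P4 = 0b0101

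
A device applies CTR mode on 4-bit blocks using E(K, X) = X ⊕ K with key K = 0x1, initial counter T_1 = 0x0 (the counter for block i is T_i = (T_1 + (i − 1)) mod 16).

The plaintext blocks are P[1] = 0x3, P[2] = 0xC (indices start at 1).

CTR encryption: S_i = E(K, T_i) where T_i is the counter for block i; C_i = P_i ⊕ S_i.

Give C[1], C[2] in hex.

C[1] = 0x2, C[2] = 0xC

C[1]: T = 0x0, S = E(K, T) = 0x1; 0x3 ⊕ 0x1 = 0x2.
C[2]: T = 0x1, S = E(K, T) = 0x0; 0xC ⊕ 0x0 = 0xC.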